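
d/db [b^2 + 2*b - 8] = 2*b + 2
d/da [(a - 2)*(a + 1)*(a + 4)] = 3*a^2 + 6*a - 6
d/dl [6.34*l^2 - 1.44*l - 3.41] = 12.68*l - 1.44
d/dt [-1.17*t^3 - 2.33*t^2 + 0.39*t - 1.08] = -3.51*t^2 - 4.66*t + 0.39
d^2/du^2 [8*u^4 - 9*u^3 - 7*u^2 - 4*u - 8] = 96*u^2 - 54*u - 14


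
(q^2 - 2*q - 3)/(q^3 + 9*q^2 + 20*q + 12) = (q - 3)/(q^2 + 8*q + 12)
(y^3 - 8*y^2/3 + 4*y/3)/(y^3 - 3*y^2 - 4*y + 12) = y*(3*y - 2)/(3*(y^2 - y - 6))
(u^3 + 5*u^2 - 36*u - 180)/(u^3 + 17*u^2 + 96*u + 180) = (u - 6)/(u + 6)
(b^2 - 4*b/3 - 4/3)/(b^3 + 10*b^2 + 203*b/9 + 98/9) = 3*(b - 2)/(3*b^2 + 28*b + 49)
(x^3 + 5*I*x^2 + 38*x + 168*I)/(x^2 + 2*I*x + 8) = (x^2 + I*x + 42)/(x - 2*I)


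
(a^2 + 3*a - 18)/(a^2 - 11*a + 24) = (a + 6)/(a - 8)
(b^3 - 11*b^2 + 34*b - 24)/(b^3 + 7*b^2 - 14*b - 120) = (b^2 - 7*b + 6)/(b^2 + 11*b + 30)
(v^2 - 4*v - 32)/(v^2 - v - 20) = (v - 8)/(v - 5)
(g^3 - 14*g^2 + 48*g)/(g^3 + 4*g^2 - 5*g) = (g^2 - 14*g + 48)/(g^2 + 4*g - 5)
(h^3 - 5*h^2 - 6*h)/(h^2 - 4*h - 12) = h*(h + 1)/(h + 2)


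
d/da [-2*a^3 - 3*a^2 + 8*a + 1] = -6*a^2 - 6*a + 8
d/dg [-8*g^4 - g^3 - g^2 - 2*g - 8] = -32*g^3 - 3*g^2 - 2*g - 2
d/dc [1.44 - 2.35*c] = -2.35000000000000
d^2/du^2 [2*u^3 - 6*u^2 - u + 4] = 12*u - 12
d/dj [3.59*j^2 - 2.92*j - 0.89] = 7.18*j - 2.92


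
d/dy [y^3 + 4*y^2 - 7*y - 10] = 3*y^2 + 8*y - 7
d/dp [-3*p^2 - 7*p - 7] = -6*p - 7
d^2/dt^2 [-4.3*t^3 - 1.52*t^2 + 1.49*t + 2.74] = -25.8*t - 3.04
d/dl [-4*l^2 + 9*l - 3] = 9 - 8*l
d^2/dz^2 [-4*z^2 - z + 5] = -8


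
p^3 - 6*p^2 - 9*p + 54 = (p - 6)*(p - 3)*(p + 3)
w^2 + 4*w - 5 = (w - 1)*(w + 5)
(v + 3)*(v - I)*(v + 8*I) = v^3 + 3*v^2 + 7*I*v^2 + 8*v + 21*I*v + 24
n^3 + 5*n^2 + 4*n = n*(n + 1)*(n + 4)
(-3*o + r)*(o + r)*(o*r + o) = -3*o^3*r - 3*o^3 - 2*o^2*r^2 - 2*o^2*r + o*r^3 + o*r^2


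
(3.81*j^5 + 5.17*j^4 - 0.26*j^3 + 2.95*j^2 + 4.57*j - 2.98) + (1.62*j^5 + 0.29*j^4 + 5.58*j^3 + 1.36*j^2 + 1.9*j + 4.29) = 5.43*j^5 + 5.46*j^4 + 5.32*j^3 + 4.31*j^2 + 6.47*j + 1.31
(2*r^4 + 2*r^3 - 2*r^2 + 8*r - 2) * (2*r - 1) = 4*r^5 + 2*r^4 - 6*r^3 + 18*r^2 - 12*r + 2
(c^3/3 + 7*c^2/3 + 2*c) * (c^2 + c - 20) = c^5/3 + 8*c^4/3 - 7*c^3/3 - 134*c^2/3 - 40*c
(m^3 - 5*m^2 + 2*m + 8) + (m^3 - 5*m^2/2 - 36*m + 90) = 2*m^3 - 15*m^2/2 - 34*m + 98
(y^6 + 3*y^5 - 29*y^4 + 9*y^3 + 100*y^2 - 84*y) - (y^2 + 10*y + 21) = y^6 + 3*y^5 - 29*y^4 + 9*y^3 + 99*y^2 - 94*y - 21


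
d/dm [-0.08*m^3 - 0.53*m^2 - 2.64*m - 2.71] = -0.24*m^2 - 1.06*m - 2.64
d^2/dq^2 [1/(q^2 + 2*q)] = 2*(-q*(q + 2) + 4*(q + 1)^2)/(q^3*(q + 2)^3)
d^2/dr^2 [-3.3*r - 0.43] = 0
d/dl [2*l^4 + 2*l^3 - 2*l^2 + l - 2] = 8*l^3 + 6*l^2 - 4*l + 1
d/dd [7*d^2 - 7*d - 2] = 14*d - 7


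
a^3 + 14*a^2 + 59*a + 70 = (a + 2)*(a + 5)*(a + 7)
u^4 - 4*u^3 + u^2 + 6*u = u*(u - 3)*(u - 2)*(u + 1)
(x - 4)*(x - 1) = x^2 - 5*x + 4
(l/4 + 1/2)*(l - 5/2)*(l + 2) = l^3/4 + 3*l^2/8 - 3*l/2 - 5/2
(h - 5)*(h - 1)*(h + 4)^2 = h^4 + 2*h^3 - 27*h^2 - 56*h + 80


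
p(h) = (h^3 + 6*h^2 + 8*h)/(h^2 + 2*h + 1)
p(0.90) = 3.54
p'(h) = (-2*h - 2)*(h^3 + 6*h^2 + 8*h)/(h^2 + 2*h + 1)^2 + (3*h^2 + 12*h + 8)/(h^2 + 2*h + 1) = (h^3 + 3*h^2 + 4*h + 8)/(h^3 + 3*h^2 + 3*h + 1)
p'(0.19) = 5.27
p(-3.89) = 0.10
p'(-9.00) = 1.00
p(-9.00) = -4.92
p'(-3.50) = 0.78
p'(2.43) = 1.23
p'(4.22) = 1.08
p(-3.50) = 0.42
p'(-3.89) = 0.87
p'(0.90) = 2.15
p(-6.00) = -1.92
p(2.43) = 5.88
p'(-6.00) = 0.99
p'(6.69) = 1.03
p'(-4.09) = 0.90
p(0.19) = 1.23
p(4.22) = 7.92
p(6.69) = 10.51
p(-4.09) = -0.08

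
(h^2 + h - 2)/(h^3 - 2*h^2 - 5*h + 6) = 1/(h - 3)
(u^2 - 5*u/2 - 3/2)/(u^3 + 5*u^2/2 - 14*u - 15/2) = 1/(u + 5)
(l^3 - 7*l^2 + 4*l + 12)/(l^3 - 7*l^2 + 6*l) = (l^2 - l - 2)/(l*(l - 1))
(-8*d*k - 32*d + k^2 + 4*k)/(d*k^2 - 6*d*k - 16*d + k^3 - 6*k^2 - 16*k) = (8*d*k + 32*d - k^2 - 4*k)/(-d*k^2 + 6*d*k + 16*d - k^3 + 6*k^2 + 16*k)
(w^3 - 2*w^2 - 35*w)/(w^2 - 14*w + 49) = w*(w + 5)/(w - 7)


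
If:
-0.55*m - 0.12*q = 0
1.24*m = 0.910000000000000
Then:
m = 0.73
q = -3.36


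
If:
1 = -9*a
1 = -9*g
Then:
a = -1/9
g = -1/9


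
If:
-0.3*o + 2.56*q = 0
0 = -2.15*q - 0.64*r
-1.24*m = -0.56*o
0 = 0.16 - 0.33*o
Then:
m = 0.22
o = 0.48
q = 0.06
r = -0.19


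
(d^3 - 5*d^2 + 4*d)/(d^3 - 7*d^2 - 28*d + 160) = d*(d - 1)/(d^2 - 3*d - 40)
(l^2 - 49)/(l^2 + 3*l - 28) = (l - 7)/(l - 4)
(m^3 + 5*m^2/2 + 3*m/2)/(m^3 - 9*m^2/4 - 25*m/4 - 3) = 2*m*(2*m + 3)/(4*m^2 - 13*m - 12)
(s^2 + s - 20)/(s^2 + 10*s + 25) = (s - 4)/(s + 5)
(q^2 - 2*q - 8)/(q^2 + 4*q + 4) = (q - 4)/(q + 2)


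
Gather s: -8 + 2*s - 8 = 2*s - 16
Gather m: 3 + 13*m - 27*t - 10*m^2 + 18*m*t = -10*m^2 + m*(18*t + 13) - 27*t + 3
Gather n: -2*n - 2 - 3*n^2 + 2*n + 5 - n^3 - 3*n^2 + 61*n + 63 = -n^3 - 6*n^2 + 61*n + 66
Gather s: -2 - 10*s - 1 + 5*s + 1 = -5*s - 2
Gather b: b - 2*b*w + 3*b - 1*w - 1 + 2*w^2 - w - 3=b*(4 - 2*w) + 2*w^2 - 2*w - 4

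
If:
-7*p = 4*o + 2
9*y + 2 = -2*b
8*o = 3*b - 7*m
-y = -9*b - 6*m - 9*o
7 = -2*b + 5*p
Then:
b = 1537/2594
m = 53169/12970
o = -43641/12970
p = 10616/6485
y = -459/1297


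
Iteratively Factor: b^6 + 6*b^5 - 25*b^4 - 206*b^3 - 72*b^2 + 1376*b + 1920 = (b - 3)*(b^5 + 9*b^4 + 2*b^3 - 200*b^2 - 672*b - 640) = (b - 3)*(b + 2)*(b^4 + 7*b^3 - 12*b^2 - 176*b - 320) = (b - 3)*(b + 2)*(b + 4)*(b^3 + 3*b^2 - 24*b - 80) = (b - 3)*(b + 2)*(b + 4)^2*(b^2 - b - 20) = (b - 5)*(b - 3)*(b + 2)*(b + 4)^2*(b + 4)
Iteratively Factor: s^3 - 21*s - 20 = (s + 4)*(s^2 - 4*s - 5) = (s + 1)*(s + 4)*(s - 5)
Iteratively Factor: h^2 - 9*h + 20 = (h - 4)*(h - 5)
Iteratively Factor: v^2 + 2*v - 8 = (v + 4)*(v - 2)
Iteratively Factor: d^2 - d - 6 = (d - 3)*(d + 2)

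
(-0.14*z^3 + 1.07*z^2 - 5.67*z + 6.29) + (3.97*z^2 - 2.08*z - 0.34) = -0.14*z^3 + 5.04*z^2 - 7.75*z + 5.95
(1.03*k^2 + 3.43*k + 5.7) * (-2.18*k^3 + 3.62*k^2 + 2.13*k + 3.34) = -2.2454*k^5 - 3.7488*k^4 + 2.1845*k^3 + 31.3801*k^2 + 23.5972*k + 19.038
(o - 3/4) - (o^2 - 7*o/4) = -o^2 + 11*o/4 - 3/4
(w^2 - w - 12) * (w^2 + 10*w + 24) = w^4 + 9*w^3 + 2*w^2 - 144*w - 288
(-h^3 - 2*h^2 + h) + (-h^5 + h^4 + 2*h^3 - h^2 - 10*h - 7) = -h^5 + h^4 + h^3 - 3*h^2 - 9*h - 7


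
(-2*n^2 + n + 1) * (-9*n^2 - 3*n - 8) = 18*n^4 - 3*n^3 + 4*n^2 - 11*n - 8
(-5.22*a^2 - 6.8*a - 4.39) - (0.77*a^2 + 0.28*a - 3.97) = -5.99*a^2 - 7.08*a - 0.419999999999999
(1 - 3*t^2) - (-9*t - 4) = -3*t^2 + 9*t + 5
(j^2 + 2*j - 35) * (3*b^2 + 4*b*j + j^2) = 3*b^2*j^2 + 6*b^2*j - 105*b^2 + 4*b*j^3 + 8*b*j^2 - 140*b*j + j^4 + 2*j^3 - 35*j^2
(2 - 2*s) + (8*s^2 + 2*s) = 8*s^2 + 2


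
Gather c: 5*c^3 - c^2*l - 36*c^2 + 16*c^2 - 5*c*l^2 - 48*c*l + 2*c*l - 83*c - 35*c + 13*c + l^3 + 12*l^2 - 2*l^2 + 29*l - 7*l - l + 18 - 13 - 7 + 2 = 5*c^3 + c^2*(-l - 20) + c*(-5*l^2 - 46*l - 105) + l^3 + 10*l^2 + 21*l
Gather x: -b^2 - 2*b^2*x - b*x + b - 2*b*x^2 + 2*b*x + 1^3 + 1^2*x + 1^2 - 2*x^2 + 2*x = -b^2 + b + x^2*(-2*b - 2) + x*(-2*b^2 + b + 3) + 2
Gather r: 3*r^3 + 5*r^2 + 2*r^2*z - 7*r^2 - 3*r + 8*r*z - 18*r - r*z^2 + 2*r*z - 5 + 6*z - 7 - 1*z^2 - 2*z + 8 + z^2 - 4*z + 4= 3*r^3 + r^2*(2*z - 2) + r*(-z^2 + 10*z - 21)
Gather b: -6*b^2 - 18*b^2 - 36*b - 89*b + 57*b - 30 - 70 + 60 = -24*b^2 - 68*b - 40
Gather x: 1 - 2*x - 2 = -2*x - 1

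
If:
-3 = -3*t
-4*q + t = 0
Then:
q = 1/4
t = 1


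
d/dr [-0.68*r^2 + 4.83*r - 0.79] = 4.83 - 1.36*r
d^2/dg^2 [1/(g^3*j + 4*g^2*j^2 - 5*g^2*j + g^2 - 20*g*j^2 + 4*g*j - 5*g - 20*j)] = 2*((-3*g*j - 4*j^2 + 5*j - 1)*(g^3*j + 4*g^2*j^2 - 5*g^2*j + g^2 - 20*g*j^2 + 4*g*j - 5*g - 20*j) + (3*g^2*j + 8*g*j^2 - 10*g*j + 2*g - 20*j^2 + 4*j - 5)^2)/(g^3*j + 4*g^2*j^2 - 5*g^2*j + g^2 - 20*g*j^2 + 4*g*j - 5*g - 20*j)^3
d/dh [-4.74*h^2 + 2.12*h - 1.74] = 2.12 - 9.48*h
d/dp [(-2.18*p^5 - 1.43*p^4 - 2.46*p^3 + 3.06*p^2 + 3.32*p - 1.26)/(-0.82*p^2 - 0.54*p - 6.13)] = (5.3628*p^6 + 7.054*p^5 + 71.1508*p^4 + 37.7204*p^3 + 46.3094*p^2 - 39.582*p - 21.032)/(0.6724*p^4 + 0.8856*p^3 + 10.3448*p^2 + 6.6204*p + 37.5769)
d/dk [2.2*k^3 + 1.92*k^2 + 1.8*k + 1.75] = 6.6*k^2 + 3.84*k + 1.8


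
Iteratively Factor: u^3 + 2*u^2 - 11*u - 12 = (u - 3)*(u^2 + 5*u + 4) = (u - 3)*(u + 1)*(u + 4)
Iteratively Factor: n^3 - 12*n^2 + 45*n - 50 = (n - 2)*(n^2 - 10*n + 25) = (n - 5)*(n - 2)*(n - 5)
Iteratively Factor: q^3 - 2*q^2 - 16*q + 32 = (q - 4)*(q^2 + 2*q - 8) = (q - 4)*(q + 4)*(q - 2)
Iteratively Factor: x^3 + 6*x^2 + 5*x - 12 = (x + 4)*(x^2 + 2*x - 3) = (x - 1)*(x + 4)*(x + 3)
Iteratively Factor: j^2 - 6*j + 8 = (j - 2)*(j - 4)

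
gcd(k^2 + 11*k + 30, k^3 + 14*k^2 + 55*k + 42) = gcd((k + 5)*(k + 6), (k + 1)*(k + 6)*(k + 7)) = k + 6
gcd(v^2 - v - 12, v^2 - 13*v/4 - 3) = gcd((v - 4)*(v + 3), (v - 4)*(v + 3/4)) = v - 4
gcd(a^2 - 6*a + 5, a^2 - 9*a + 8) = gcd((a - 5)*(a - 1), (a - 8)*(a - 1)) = a - 1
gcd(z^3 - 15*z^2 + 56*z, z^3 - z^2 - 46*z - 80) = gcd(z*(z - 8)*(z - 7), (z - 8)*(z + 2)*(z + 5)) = z - 8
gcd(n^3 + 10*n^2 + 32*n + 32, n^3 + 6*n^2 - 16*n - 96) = n + 4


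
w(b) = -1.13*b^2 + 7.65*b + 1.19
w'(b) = 7.65 - 2.26*b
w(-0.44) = -2.39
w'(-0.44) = 8.64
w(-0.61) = -3.90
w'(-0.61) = 9.03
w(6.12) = 5.68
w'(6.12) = -6.18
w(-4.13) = -49.68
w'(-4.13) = 16.98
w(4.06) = 13.62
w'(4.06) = -1.53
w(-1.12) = -8.80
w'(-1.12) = 10.18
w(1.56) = 10.37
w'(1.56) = 4.12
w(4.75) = 12.03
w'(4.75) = -3.08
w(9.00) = -21.49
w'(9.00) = -12.69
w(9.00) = -21.49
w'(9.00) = -12.69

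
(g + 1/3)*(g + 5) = g^2 + 16*g/3 + 5/3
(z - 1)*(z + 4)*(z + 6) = z^3 + 9*z^2 + 14*z - 24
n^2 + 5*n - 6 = (n - 1)*(n + 6)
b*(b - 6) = b^2 - 6*b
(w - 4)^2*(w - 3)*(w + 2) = w^4 - 9*w^3 + 18*w^2 + 32*w - 96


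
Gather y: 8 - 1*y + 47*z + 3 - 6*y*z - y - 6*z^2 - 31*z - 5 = y*(-6*z - 2) - 6*z^2 + 16*z + 6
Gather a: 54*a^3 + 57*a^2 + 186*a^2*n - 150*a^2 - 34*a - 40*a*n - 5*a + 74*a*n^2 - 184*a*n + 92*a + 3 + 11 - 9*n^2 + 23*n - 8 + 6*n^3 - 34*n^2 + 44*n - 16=54*a^3 + a^2*(186*n - 93) + a*(74*n^2 - 224*n + 53) + 6*n^3 - 43*n^2 + 67*n - 10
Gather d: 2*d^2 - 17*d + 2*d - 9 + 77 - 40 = 2*d^2 - 15*d + 28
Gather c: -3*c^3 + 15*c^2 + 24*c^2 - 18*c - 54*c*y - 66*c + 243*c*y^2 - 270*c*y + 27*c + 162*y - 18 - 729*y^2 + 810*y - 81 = -3*c^3 + 39*c^2 + c*(243*y^2 - 324*y - 57) - 729*y^2 + 972*y - 99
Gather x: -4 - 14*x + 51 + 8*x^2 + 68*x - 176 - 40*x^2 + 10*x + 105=-32*x^2 + 64*x - 24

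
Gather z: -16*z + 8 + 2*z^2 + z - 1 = 2*z^2 - 15*z + 7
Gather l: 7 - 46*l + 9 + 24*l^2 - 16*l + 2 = 24*l^2 - 62*l + 18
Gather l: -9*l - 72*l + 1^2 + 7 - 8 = -81*l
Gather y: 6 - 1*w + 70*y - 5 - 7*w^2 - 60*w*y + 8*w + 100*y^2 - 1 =-7*w^2 + 7*w + 100*y^2 + y*(70 - 60*w)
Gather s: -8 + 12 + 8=12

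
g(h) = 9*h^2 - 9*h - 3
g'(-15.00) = -279.00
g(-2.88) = 97.57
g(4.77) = 158.85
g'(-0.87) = -24.66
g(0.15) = -4.15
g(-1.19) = 20.45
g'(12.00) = 207.00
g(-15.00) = 2157.00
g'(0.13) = -6.66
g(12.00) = 1185.00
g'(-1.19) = -30.42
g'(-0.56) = -19.08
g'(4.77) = 76.86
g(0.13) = -4.02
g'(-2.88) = -60.84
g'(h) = 18*h - 9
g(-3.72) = 155.03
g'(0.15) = -6.30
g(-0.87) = 11.64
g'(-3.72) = -75.96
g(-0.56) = 4.86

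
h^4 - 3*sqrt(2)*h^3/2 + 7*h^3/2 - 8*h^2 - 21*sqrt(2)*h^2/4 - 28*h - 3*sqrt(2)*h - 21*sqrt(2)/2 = (h + 7/2)*(h - 3*sqrt(2))*(h + sqrt(2)/2)*(h + sqrt(2))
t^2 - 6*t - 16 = (t - 8)*(t + 2)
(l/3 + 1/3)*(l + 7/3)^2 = l^3/3 + 17*l^2/9 + 91*l/27 + 49/27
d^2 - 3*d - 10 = (d - 5)*(d + 2)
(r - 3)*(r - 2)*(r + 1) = r^3 - 4*r^2 + r + 6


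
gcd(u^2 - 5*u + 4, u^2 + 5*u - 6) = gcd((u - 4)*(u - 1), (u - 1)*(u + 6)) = u - 1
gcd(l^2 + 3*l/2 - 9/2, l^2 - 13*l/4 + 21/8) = l - 3/2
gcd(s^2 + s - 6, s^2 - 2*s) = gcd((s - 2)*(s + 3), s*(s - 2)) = s - 2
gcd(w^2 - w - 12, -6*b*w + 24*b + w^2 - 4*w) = w - 4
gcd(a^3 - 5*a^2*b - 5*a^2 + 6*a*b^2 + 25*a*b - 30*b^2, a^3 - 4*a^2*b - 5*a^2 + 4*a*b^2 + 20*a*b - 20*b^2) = a^2 - 2*a*b - 5*a + 10*b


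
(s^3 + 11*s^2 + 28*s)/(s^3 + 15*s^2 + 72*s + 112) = s/(s + 4)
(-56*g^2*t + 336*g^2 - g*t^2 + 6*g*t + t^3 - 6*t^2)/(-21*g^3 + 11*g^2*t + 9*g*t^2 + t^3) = (-8*g*t + 48*g + t^2 - 6*t)/(-3*g^2 + 2*g*t + t^2)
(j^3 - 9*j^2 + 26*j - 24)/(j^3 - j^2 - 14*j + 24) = (j - 4)/(j + 4)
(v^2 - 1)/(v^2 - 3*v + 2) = (v + 1)/(v - 2)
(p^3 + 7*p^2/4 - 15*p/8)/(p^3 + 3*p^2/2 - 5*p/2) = (p - 3/4)/(p - 1)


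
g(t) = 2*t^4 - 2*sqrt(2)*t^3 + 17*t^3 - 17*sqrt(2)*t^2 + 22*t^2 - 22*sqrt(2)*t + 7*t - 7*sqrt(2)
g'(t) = 8*t^3 - 6*sqrt(2)*t^2 + 51*t^2 - 34*sqrt(2)*t + 44*t - 22*sqrt(2) + 7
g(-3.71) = -293.31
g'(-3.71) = 167.69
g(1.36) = -3.98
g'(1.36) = 69.09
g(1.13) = -16.04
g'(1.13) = 37.10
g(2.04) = 87.36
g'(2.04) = 212.40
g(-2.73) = -136.54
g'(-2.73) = 141.12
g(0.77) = -22.50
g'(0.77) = 1.60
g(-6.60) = -219.01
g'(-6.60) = -445.19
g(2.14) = 109.98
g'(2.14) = 240.25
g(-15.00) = 53313.37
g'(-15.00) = -17397.05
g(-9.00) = 2832.67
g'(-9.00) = -2375.67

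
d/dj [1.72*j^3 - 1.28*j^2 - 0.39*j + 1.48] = 5.16*j^2 - 2.56*j - 0.39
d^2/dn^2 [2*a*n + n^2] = 2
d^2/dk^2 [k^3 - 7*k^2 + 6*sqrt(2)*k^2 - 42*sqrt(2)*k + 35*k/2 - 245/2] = 6*k - 14 + 12*sqrt(2)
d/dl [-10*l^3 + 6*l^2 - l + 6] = -30*l^2 + 12*l - 1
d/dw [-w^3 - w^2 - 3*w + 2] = -3*w^2 - 2*w - 3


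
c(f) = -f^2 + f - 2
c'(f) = 1 - 2*f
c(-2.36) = -9.93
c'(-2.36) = 5.72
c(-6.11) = -45.44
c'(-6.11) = 13.22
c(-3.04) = -14.28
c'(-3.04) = 7.08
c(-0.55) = -2.85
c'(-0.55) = 2.10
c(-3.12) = -14.85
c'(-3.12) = 7.24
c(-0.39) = -2.54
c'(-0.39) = 1.78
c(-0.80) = -3.44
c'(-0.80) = 2.60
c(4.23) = -15.66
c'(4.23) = -7.46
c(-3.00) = -14.00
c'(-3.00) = 7.00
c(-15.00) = -242.00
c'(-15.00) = 31.00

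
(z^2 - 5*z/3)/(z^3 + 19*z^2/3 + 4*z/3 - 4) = z*(3*z - 5)/(3*z^3 + 19*z^2 + 4*z - 12)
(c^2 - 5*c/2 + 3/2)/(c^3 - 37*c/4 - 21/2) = 2*(-2*c^2 + 5*c - 3)/(-4*c^3 + 37*c + 42)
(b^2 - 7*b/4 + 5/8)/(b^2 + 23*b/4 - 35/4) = (b - 1/2)/(b + 7)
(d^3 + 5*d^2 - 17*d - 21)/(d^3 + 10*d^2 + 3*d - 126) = (d + 1)/(d + 6)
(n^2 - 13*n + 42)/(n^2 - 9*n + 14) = (n - 6)/(n - 2)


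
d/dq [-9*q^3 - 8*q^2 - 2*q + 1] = -27*q^2 - 16*q - 2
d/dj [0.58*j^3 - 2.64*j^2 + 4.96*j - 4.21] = 1.74*j^2 - 5.28*j + 4.96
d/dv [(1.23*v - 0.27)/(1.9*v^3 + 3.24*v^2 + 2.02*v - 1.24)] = (-4.674*v^3 - 2.4462*v^2 + 1.7496*v - 0.9798)/(3.61*v^6 + 12.312*v^5 + 18.1736*v^4 + 8.3776*v^3 - 3.9548*v^2 - 5.0096*v + 1.5376)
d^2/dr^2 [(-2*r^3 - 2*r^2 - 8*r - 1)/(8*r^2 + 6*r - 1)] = 4*(-252*r^3 - 102*r^2 - 171*r - 47)/(512*r^6 + 1152*r^5 + 672*r^4 - 72*r^3 - 84*r^2 + 18*r - 1)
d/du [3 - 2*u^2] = -4*u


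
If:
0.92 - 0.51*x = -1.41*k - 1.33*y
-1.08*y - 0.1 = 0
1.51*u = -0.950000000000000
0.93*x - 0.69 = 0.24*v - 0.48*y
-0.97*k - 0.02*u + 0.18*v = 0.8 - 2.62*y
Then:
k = 0.51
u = -0.63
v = 8.48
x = 2.98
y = -0.09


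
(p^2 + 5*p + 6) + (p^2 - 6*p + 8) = 2*p^2 - p + 14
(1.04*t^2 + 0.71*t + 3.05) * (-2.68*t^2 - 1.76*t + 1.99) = -2.7872*t^4 - 3.7332*t^3 - 7.354*t^2 - 3.9551*t + 6.0695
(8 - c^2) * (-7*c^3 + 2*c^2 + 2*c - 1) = 7*c^5 - 2*c^4 - 58*c^3 + 17*c^2 + 16*c - 8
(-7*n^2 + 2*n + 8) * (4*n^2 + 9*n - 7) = -28*n^4 - 55*n^3 + 99*n^2 + 58*n - 56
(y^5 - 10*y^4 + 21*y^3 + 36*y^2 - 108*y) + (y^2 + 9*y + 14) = y^5 - 10*y^4 + 21*y^3 + 37*y^2 - 99*y + 14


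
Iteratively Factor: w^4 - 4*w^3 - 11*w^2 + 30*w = (w - 5)*(w^3 + w^2 - 6*w) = (w - 5)*(w + 3)*(w^2 - 2*w) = w*(w - 5)*(w + 3)*(w - 2)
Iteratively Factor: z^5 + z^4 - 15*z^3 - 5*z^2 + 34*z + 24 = (z + 4)*(z^4 - 3*z^3 - 3*z^2 + 7*z + 6) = (z - 2)*(z + 4)*(z^3 - z^2 - 5*z - 3) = (z - 2)*(z + 1)*(z + 4)*(z^2 - 2*z - 3) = (z - 2)*(z + 1)^2*(z + 4)*(z - 3)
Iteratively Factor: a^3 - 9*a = (a)*(a^2 - 9) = a*(a + 3)*(a - 3)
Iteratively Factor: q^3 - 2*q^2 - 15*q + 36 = (q - 3)*(q^2 + q - 12) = (q - 3)*(q + 4)*(q - 3)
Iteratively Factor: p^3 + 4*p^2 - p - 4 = (p - 1)*(p^2 + 5*p + 4) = (p - 1)*(p + 1)*(p + 4)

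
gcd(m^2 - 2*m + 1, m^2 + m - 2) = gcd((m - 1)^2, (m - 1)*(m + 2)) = m - 1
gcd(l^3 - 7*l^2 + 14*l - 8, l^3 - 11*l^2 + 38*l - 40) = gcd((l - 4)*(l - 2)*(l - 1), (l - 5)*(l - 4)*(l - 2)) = l^2 - 6*l + 8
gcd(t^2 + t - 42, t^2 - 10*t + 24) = t - 6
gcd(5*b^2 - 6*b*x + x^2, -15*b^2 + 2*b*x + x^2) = 1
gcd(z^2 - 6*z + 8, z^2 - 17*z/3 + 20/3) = z - 4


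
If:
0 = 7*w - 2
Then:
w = 2/7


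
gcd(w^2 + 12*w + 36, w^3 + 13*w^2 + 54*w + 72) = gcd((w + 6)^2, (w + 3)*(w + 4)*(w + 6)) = w + 6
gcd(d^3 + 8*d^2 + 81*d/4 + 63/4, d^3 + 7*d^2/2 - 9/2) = d^2 + 9*d/2 + 9/2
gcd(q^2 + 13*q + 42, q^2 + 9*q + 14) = q + 7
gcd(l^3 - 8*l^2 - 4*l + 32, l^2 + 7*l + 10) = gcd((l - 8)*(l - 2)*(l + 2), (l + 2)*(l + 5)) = l + 2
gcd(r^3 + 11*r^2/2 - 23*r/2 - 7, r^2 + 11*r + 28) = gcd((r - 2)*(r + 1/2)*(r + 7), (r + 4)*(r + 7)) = r + 7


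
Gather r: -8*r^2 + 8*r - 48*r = -8*r^2 - 40*r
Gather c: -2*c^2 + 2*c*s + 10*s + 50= -2*c^2 + 2*c*s + 10*s + 50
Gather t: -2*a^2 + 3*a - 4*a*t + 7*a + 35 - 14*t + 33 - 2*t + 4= -2*a^2 + 10*a + t*(-4*a - 16) + 72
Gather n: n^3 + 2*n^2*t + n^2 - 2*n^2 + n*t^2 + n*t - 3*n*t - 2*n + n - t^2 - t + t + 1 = n^3 + n^2*(2*t - 1) + n*(t^2 - 2*t - 1) - t^2 + 1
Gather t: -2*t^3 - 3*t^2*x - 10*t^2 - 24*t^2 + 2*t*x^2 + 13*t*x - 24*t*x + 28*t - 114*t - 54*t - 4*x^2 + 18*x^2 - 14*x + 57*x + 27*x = -2*t^3 + t^2*(-3*x - 34) + t*(2*x^2 - 11*x - 140) + 14*x^2 + 70*x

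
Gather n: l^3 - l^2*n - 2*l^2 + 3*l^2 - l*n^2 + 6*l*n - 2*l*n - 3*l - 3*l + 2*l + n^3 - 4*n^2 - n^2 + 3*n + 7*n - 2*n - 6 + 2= l^3 + l^2 - 4*l + n^3 + n^2*(-l - 5) + n*(-l^2 + 4*l + 8) - 4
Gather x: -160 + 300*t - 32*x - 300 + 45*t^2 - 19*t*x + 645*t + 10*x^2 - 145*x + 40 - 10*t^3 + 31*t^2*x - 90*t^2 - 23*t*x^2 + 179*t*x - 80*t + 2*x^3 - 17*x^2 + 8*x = -10*t^3 - 45*t^2 + 865*t + 2*x^3 + x^2*(-23*t - 7) + x*(31*t^2 + 160*t - 169) - 420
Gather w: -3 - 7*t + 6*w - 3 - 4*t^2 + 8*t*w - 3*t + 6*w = -4*t^2 - 10*t + w*(8*t + 12) - 6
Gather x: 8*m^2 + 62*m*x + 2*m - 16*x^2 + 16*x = 8*m^2 + 2*m - 16*x^2 + x*(62*m + 16)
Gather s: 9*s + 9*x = 9*s + 9*x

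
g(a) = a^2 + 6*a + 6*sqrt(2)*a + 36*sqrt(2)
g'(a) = 2*a + 6 + 6*sqrt(2)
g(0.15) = 53.11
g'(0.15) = 14.79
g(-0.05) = 50.19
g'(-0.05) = 14.39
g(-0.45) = 44.60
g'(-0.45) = 13.59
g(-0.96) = 37.93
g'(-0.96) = 12.57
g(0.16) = 53.25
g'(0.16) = 14.81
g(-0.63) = 42.18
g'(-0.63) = 13.23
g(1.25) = 70.58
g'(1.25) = 16.99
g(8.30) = 240.03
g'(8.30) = 31.09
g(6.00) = 173.82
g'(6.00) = 26.49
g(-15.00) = 58.63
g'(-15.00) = -15.51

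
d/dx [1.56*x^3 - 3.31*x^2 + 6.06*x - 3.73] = 4.68*x^2 - 6.62*x + 6.06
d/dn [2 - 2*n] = -2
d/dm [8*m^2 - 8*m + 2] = 16*m - 8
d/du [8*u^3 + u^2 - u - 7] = 24*u^2 + 2*u - 1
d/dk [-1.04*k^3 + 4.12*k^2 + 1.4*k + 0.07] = -3.12*k^2 + 8.24*k + 1.4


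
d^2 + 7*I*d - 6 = (d + I)*(d + 6*I)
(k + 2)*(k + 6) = k^2 + 8*k + 12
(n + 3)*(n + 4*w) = n^2 + 4*n*w + 3*n + 12*w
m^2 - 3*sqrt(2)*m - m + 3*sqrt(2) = (m - 1)*(m - 3*sqrt(2))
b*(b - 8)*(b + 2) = b^3 - 6*b^2 - 16*b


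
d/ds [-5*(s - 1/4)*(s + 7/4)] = -10*s - 15/2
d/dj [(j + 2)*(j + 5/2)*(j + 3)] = 3*j^2 + 15*j + 37/2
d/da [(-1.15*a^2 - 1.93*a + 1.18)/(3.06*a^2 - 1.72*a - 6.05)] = (7.8838*a^2 + 6.6934*a + 13.7061)/(9.3636*a^4 - 10.5264*a^3 - 34.0676*a^2 + 20.812*a + 36.6025)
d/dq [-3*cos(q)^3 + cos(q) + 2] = (9*cos(q)^2 - 1)*sin(q)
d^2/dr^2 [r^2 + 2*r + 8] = 2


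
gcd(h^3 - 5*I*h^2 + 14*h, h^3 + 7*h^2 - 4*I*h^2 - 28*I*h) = h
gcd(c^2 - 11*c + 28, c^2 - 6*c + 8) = c - 4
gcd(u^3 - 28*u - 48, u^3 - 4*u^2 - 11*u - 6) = u - 6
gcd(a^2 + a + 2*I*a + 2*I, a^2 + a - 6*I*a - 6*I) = a + 1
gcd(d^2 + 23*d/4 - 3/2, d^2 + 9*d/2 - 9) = d + 6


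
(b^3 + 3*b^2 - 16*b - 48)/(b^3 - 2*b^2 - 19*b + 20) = (b^2 - b - 12)/(b^2 - 6*b + 5)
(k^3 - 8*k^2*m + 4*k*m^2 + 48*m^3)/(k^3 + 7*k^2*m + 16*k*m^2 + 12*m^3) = (k^2 - 10*k*m + 24*m^2)/(k^2 + 5*k*m + 6*m^2)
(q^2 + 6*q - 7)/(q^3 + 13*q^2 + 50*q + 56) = (q - 1)/(q^2 + 6*q + 8)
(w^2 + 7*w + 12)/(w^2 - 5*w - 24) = (w + 4)/(w - 8)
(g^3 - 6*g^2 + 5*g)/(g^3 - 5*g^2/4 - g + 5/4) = 4*g*(g - 5)/(4*g^2 - g - 5)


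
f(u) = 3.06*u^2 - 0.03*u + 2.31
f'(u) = 6.12*u - 0.03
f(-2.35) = 19.28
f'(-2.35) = -14.41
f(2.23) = 17.46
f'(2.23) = 13.62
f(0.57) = 3.29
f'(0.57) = 3.46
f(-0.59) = 3.39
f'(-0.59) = -3.64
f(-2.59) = 22.91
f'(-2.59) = -15.88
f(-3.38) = 37.37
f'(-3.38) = -20.72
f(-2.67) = 24.20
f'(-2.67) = -16.37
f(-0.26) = 2.52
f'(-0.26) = -1.62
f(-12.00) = 443.31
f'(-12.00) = -73.47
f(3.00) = 29.76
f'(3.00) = 18.33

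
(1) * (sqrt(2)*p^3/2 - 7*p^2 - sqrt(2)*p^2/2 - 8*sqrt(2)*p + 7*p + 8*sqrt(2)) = sqrt(2)*p^3/2 - 7*p^2 - sqrt(2)*p^2/2 - 8*sqrt(2)*p + 7*p + 8*sqrt(2)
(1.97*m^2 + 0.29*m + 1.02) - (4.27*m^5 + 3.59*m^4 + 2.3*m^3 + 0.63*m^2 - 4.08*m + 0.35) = -4.27*m^5 - 3.59*m^4 - 2.3*m^3 + 1.34*m^2 + 4.37*m + 0.67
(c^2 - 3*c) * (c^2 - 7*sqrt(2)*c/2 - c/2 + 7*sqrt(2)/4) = c^4 - 7*sqrt(2)*c^3/2 - 7*c^3/2 + 3*c^2/2 + 49*sqrt(2)*c^2/4 - 21*sqrt(2)*c/4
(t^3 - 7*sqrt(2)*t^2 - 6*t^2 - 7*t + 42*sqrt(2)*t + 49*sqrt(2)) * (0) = 0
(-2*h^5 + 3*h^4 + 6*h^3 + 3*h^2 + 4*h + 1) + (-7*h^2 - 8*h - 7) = -2*h^5 + 3*h^4 + 6*h^3 - 4*h^2 - 4*h - 6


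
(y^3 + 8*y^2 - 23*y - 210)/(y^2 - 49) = (y^2 + y - 30)/(y - 7)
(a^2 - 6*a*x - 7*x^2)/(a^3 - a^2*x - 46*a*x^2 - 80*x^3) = (-a^2 + 6*a*x + 7*x^2)/(-a^3 + a^2*x + 46*a*x^2 + 80*x^3)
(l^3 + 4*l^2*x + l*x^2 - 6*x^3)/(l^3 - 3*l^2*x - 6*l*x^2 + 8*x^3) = (-l - 3*x)/(-l + 4*x)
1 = 1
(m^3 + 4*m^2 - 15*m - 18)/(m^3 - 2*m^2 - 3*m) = (m + 6)/m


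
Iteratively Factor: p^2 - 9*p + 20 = (p - 5)*(p - 4)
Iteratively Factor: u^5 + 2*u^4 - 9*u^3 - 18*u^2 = (u)*(u^4 + 2*u^3 - 9*u^2 - 18*u) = u^2*(u^3 + 2*u^2 - 9*u - 18) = u^2*(u + 3)*(u^2 - u - 6) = u^2*(u - 3)*(u + 3)*(u + 2)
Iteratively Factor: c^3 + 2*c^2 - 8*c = (c + 4)*(c^2 - 2*c) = (c - 2)*(c + 4)*(c)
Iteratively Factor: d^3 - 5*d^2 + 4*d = (d)*(d^2 - 5*d + 4) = d*(d - 4)*(d - 1)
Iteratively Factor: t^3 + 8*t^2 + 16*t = (t)*(t^2 + 8*t + 16) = t*(t + 4)*(t + 4)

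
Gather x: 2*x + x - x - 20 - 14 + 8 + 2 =2*x - 24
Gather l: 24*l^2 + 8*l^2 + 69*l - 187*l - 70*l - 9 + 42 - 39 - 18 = 32*l^2 - 188*l - 24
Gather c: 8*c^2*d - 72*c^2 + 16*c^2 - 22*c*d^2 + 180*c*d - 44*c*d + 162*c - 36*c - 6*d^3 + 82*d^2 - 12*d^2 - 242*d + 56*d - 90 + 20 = c^2*(8*d - 56) + c*(-22*d^2 + 136*d + 126) - 6*d^3 + 70*d^2 - 186*d - 70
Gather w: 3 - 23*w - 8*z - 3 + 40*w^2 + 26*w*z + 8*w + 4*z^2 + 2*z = 40*w^2 + w*(26*z - 15) + 4*z^2 - 6*z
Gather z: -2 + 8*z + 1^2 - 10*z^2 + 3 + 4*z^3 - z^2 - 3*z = 4*z^3 - 11*z^2 + 5*z + 2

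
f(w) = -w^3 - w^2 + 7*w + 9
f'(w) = -3*w^2 - 2*w + 7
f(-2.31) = -0.18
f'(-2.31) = -4.39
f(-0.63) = 4.44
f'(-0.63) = 7.07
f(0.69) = 13.03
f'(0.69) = 4.19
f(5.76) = -174.96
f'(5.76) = -104.05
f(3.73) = -30.70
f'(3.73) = -42.20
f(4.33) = -60.62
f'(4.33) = -57.91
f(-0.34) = 6.54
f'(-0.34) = 7.33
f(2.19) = 9.03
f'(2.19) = -11.77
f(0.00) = 9.00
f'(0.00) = 7.00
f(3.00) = -6.00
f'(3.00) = -26.00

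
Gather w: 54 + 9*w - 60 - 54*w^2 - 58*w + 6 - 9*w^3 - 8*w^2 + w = -9*w^3 - 62*w^2 - 48*w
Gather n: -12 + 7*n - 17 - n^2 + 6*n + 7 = -n^2 + 13*n - 22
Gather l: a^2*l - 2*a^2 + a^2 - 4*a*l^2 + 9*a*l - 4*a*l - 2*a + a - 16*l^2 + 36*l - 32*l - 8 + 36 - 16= -a^2 - a + l^2*(-4*a - 16) + l*(a^2 + 5*a + 4) + 12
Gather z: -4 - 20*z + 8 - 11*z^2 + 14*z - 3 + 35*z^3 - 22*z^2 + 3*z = 35*z^3 - 33*z^2 - 3*z + 1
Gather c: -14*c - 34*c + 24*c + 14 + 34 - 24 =24 - 24*c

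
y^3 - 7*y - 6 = (y - 3)*(y + 1)*(y + 2)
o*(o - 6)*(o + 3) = o^3 - 3*o^2 - 18*o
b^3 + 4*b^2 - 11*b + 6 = (b - 1)^2*(b + 6)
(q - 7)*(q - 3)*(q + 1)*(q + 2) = q^4 - 7*q^3 - 7*q^2 + 43*q + 42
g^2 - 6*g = g*(g - 6)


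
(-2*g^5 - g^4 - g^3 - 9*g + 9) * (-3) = 6*g^5 + 3*g^4 + 3*g^3 + 27*g - 27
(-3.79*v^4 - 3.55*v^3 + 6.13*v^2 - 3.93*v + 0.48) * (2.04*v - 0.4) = -7.7316*v^5 - 5.726*v^4 + 13.9252*v^3 - 10.4692*v^2 + 2.5512*v - 0.192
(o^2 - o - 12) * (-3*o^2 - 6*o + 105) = -3*o^4 - 3*o^3 + 147*o^2 - 33*o - 1260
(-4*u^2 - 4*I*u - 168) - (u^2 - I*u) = -5*u^2 - 3*I*u - 168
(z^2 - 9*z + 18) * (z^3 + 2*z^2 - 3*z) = z^5 - 7*z^4 - 3*z^3 + 63*z^2 - 54*z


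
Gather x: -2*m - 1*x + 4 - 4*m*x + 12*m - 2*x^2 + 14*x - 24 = 10*m - 2*x^2 + x*(13 - 4*m) - 20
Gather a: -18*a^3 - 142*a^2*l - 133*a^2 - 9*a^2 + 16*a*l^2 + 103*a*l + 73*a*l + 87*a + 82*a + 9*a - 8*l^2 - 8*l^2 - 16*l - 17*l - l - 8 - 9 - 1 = -18*a^3 + a^2*(-142*l - 142) + a*(16*l^2 + 176*l + 178) - 16*l^2 - 34*l - 18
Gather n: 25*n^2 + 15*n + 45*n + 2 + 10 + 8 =25*n^2 + 60*n + 20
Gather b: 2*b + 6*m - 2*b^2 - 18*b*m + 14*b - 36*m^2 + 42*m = -2*b^2 + b*(16 - 18*m) - 36*m^2 + 48*m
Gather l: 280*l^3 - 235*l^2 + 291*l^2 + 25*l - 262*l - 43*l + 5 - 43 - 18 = 280*l^3 + 56*l^2 - 280*l - 56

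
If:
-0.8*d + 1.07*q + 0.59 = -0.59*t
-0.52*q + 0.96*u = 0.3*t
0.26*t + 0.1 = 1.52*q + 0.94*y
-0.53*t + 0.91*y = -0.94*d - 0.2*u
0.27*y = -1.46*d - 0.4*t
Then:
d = 0.70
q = 0.79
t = -1.48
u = -0.04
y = -1.57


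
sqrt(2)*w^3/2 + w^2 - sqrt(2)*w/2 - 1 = (w - 1)*(w + sqrt(2))*(sqrt(2)*w/2 + sqrt(2)/2)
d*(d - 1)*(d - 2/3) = d^3 - 5*d^2/3 + 2*d/3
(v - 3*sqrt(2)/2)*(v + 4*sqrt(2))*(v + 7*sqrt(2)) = v^3 + 19*sqrt(2)*v^2/2 + 23*v - 84*sqrt(2)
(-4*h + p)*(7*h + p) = -28*h^2 + 3*h*p + p^2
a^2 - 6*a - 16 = (a - 8)*(a + 2)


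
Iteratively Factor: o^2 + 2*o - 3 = (o - 1)*(o + 3)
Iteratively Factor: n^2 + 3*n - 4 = (n - 1)*(n + 4)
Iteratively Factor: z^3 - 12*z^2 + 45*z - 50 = (z - 5)*(z^2 - 7*z + 10) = (z - 5)^2*(z - 2)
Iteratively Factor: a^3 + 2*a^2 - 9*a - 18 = (a - 3)*(a^2 + 5*a + 6) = (a - 3)*(a + 2)*(a + 3)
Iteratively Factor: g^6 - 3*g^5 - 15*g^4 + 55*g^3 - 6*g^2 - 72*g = (g - 2)*(g^5 - g^4 - 17*g^3 + 21*g^2 + 36*g) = (g - 3)*(g - 2)*(g^4 + 2*g^3 - 11*g^2 - 12*g) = (g - 3)*(g - 2)*(g + 1)*(g^3 + g^2 - 12*g) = g*(g - 3)*(g - 2)*(g + 1)*(g^2 + g - 12) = g*(g - 3)*(g - 2)*(g + 1)*(g + 4)*(g - 3)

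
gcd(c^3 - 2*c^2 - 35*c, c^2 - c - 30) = c + 5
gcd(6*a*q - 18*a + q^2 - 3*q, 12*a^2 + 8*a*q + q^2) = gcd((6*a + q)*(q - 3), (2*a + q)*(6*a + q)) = 6*a + q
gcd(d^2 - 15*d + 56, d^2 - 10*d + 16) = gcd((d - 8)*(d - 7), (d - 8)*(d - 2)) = d - 8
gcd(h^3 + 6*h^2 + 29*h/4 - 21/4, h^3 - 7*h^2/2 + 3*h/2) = h - 1/2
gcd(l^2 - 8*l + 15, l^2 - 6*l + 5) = l - 5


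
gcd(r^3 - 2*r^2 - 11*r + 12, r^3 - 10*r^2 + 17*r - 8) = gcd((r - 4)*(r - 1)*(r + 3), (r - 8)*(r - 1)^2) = r - 1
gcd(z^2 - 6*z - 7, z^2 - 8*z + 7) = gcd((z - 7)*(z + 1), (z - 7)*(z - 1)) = z - 7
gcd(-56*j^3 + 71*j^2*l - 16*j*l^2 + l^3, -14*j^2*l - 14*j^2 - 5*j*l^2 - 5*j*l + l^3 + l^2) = 7*j - l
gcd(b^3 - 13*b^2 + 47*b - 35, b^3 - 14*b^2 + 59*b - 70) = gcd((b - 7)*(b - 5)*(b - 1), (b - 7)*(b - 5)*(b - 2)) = b^2 - 12*b + 35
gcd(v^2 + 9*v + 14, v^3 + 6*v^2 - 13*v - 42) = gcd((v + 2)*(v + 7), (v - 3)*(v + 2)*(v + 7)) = v^2 + 9*v + 14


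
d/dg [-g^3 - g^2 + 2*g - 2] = -3*g^2 - 2*g + 2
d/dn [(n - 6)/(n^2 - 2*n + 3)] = (n^2 - 2*n - 2*(n - 6)*(n - 1) + 3)/(n^2 - 2*n + 3)^2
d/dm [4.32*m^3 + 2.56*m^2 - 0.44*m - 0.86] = 12.96*m^2 + 5.12*m - 0.44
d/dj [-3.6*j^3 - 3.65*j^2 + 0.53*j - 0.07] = -10.8*j^2 - 7.3*j + 0.53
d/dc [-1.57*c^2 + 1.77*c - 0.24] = 1.77 - 3.14*c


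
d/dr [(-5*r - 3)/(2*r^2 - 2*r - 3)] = (10*r^2 + 12*r + 9)/(4*r^4 - 8*r^3 - 8*r^2 + 12*r + 9)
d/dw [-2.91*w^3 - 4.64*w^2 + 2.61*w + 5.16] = -8.73*w^2 - 9.28*w + 2.61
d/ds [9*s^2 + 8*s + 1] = 18*s + 8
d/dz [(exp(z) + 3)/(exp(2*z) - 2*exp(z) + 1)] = (-exp(z) - 7)*exp(z)/(exp(3*z) - 3*exp(2*z) + 3*exp(z) - 1)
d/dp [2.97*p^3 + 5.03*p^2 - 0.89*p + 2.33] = 8.91*p^2 + 10.06*p - 0.89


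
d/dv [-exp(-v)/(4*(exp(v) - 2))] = (exp(v) - 1)*exp(-v)/(2*(exp(2*v) - 4*exp(v) + 4))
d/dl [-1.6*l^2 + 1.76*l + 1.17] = 1.76 - 3.2*l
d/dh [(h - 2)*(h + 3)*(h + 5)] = 3*h^2 + 12*h - 1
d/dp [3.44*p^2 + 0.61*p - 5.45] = 6.88*p + 0.61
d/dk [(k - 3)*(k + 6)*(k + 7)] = 3*k^2 + 20*k + 3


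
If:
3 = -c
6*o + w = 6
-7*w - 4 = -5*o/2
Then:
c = -3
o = 92/89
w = -18/89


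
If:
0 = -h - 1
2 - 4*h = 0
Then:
No Solution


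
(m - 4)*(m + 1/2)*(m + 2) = m^3 - 3*m^2/2 - 9*m - 4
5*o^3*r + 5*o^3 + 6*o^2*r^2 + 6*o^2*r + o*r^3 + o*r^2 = (o + r)*(5*o + r)*(o*r + o)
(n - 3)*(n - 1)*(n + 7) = n^3 + 3*n^2 - 25*n + 21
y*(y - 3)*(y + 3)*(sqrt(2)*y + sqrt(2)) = sqrt(2)*y^4 + sqrt(2)*y^3 - 9*sqrt(2)*y^2 - 9*sqrt(2)*y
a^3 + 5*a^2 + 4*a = a*(a + 1)*(a + 4)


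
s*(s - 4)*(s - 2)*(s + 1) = s^4 - 5*s^3 + 2*s^2 + 8*s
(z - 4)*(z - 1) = z^2 - 5*z + 4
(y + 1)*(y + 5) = y^2 + 6*y + 5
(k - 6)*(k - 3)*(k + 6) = k^3 - 3*k^2 - 36*k + 108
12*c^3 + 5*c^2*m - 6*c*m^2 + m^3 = (-4*c + m)*(-3*c + m)*(c + m)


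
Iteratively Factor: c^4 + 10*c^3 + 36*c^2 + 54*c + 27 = (c + 3)*(c^3 + 7*c^2 + 15*c + 9) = (c + 3)^2*(c^2 + 4*c + 3) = (c + 1)*(c + 3)^2*(c + 3)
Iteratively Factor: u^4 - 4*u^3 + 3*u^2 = (u)*(u^3 - 4*u^2 + 3*u) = u*(u - 3)*(u^2 - u) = u^2*(u - 3)*(u - 1)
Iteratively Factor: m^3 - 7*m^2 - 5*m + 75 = (m + 3)*(m^2 - 10*m + 25) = (m - 5)*(m + 3)*(m - 5)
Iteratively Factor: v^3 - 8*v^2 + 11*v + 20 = (v + 1)*(v^2 - 9*v + 20) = (v - 5)*(v + 1)*(v - 4)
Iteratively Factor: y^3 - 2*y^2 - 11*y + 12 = (y - 1)*(y^2 - y - 12) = (y - 1)*(y + 3)*(y - 4)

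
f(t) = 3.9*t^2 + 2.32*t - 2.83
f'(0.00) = 2.32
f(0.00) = -2.83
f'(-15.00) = -114.68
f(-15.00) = 839.87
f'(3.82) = 32.12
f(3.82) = 62.94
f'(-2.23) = -15.07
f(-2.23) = 11.39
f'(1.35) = 12.85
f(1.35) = 7.41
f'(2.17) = 19.25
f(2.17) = 20.57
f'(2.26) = 19.95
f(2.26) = 22.33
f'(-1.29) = -7.74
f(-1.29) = 0.67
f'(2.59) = 22.52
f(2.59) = 29.34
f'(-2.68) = -18.58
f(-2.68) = 18.96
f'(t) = 7.8*t + 2.32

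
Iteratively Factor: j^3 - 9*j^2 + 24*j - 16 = (j - 4)*(j^2 - 5*j + 4) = (j - 4)^2*(j - 1)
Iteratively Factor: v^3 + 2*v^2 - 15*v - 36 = (v - 4)*(v^2 + 6*v + 9) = (v - 4)*(v + 3)*(v + 3)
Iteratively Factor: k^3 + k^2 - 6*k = (k - 2)*(k^2 + 3*k) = (k - 2)*(k + 3)*(k)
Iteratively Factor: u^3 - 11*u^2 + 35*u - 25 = (u - 5)*(u^2 - 6*u + 5) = (u - 5)^2*(u - 1)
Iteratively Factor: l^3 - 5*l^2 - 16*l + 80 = (l + 4)*(l^2 - 9*l + 20) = (l - 5)*(l + 4)*(l - 4)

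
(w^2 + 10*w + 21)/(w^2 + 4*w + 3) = (w + 7)/(w + 1)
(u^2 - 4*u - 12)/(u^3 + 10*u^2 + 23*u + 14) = (u - 6)/(u^2 + 8*u + 7)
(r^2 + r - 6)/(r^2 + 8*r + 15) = (r - 2)/(r + 5)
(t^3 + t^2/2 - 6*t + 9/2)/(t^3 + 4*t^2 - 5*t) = (2*t^2 + 3*t - 9)/(2*t*(t + 5))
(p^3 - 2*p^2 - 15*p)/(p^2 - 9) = p*(p - 5)/(p - 3)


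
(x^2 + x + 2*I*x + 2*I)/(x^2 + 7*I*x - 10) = (x + 1)/(x + 5*I)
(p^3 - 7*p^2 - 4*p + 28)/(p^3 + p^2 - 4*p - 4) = (p - 7)/(p + 1)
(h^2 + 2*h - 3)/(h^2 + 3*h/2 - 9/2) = 2*(h - 1)/(2*h - 3)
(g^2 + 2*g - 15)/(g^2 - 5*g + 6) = (g + 5)/(g - 2)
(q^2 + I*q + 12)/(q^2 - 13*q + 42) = (q^2 + I*q + 12)/(q^2 - 13*q + 42)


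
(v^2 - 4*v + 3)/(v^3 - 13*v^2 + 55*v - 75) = (v - 1)/(v^2 - 10*v + 25)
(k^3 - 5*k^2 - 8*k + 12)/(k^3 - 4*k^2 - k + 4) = (k^2 - 4*k - 12)/(k^2 - 3*k - 4)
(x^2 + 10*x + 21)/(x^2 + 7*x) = (x + 3)/x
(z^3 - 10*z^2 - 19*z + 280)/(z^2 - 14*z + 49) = (z^2 - 3*z - 40)/(z - 7)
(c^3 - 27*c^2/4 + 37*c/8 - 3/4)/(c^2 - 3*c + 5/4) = (4*c^2 - 25*c + 6)/(2*(2*c - 5))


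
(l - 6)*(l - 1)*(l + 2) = l^3 - 5*l^2 - 8*l + 12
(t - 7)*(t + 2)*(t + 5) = t^3 - 39*t - 70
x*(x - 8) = x^2 - 8*x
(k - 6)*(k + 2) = k^2 - 4*k - 12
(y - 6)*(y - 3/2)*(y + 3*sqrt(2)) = y^3 - 15*y^2/2 + 3*sqrt(2)*y^2 - 45*sqrt(2)*y/2 + 9*y + 27*sqrt(2)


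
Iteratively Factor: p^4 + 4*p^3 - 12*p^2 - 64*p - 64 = (p + 4)*(p^3 - 12*p - 16) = (p - 4)*(p + 4)*(p^2 + 4*p + 4) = (p - 4)*(p + 2)*(p + 4)*(p + 2)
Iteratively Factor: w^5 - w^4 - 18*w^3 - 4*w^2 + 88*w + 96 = (w + 2)*(w^4 - 3*w^3 - 12*w^2 + 20*w + 48) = (w - 3)*(w + 2)*(w^3 - 12*w - 16) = (w - 3)*(w + 2)^2*(w^2 - 2*w - 8) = (w - 4)*(w - 3)*(w + 2)^2*(w + 2)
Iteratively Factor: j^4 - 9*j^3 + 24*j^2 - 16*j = (j)*(j^3 - 9*j^2 + 24*j - 16) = j*(j - 1)*(j^2 - 8*j + 16) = j*(j - 4)*(j - 1)*(j - 4)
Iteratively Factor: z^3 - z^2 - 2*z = (z + 1)*(z^2 - 2*z) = (z - 2)*(z + 1)*(z)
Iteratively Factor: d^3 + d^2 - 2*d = (d)*(d^2 + d - 2) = d*(d + 2)*(d - 1)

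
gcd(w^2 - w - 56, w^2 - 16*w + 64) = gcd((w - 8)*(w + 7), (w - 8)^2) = w - 8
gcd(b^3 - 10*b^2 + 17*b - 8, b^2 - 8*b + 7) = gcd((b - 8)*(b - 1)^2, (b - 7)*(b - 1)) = b - 1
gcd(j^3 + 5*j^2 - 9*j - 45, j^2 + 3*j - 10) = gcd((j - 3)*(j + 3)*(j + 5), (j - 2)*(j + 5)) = j + 5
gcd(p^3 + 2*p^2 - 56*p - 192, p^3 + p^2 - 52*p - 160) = p^2 - 4*p - 32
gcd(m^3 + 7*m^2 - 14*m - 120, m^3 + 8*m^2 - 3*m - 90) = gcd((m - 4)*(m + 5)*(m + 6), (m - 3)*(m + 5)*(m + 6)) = m^2 + 11*m + 30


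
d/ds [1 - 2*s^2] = -4*s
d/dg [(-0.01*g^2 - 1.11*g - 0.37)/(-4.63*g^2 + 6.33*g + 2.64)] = (-5.2026*g^2 - 3.479*g - 0.588300000000001)/(21.4369*g^4 - 58.6158*g^3 + 15.6225*g^2 + 33.4224*g + 6.9696)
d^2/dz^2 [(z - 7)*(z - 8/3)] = 2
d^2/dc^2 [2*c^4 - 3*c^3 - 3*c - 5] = 6*c*(4*c - 3)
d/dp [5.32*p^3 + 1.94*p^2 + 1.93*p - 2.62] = 15.96*p^2 + 3.88*p + 1.93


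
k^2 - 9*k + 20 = (k - 5)*(k - 4)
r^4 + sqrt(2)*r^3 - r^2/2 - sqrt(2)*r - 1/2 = (r - 1)*(r + 1)*(r + sqrt(2)/2)^2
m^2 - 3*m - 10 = (m - 5)*(m + 2)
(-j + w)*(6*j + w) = -6*j^2 + 5*j*w + w^2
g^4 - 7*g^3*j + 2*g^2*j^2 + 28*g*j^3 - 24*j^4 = (g - 6*j)*(g - 2*j)*(g - j)*(g + 2*j)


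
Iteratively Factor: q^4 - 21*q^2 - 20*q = (q - 5)*(q^3 + 5*q^2 + 4*q) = (q - 5)*(q + 4)*(q^2 + q) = (q - 5)*(q + 1)*(q + 4)*(q)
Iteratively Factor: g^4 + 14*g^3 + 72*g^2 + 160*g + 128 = (g + 4)*(g^3 + 10*g^2 + 32*g + 32) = (g + 4)^2*(g^2 + 6*g + 8) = (g + 2)*(g + 4)^2*(g + 4)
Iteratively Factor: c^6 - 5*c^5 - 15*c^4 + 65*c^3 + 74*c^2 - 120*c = (c)*(c^5 - 5*c^4 - 15*c^3 + 65*c^2 + 74*c - 120) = c*(c - 1)*(c^4 - 4*c^3 - 19*c^2 + 46*c + 120) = c*(c - 4)*(c - 1)*(c^3 - 19*c - 30) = c*(c - 4)*(c - 1)*(c + 2)*(c^2 - 2*c - 15) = c*(c - 5)*(c - 4)*(c - 1)*(c + 2)*(c + 3)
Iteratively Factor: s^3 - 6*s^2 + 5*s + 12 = (s - 3)*(s^2 - 3*s - 4) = (s - 3)*(s + 1)*(s - 4)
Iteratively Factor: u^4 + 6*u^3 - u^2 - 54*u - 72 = (u + 3)*(u^3 + 3*u^2 - 10*u - 24) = (u - 3)*(u + 3)*(u^2 + 6*u + 8) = (u - 3)*(u + 3)*(u + 4)*(u + 2)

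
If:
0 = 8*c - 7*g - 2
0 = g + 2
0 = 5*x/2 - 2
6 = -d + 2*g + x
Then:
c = -3/2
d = -46/5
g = -2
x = 4/5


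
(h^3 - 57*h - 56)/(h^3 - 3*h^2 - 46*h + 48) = (h^2 + 8*h + 7)/(h^2 + 5*h - 6)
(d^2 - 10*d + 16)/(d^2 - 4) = (d - 8)/(d + 2)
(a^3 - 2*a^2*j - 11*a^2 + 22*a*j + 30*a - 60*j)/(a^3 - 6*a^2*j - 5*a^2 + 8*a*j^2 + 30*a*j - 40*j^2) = (a - 6)/(a - 4*j)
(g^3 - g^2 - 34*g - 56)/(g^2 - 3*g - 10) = (g^2 - 3*g - 28)/(g - 5)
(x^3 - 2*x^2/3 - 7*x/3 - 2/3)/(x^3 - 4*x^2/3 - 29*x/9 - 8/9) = 3*(x - 2)/(3*x - 8)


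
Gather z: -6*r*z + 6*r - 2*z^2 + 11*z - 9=6*r - 2*z^2 + z*(11 - 6*r) - 9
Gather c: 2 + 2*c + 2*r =2*c + 2*r + 2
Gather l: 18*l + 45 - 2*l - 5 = 16*l + 40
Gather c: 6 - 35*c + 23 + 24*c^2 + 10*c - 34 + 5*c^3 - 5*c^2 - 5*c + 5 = 5*c^3 + 19*c^2 - 30*c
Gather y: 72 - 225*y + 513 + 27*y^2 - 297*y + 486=27*y^2 - 522*y + 1071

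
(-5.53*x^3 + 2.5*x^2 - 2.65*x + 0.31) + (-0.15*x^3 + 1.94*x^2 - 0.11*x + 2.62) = -5.68*x^3 + 4.44*x^2 - 2.76*x + 2.93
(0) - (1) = -1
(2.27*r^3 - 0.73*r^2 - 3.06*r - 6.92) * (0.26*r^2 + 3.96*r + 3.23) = 0.5902*r^5 + 8.7994*r^4 + 3.6457*r^3 - 16.2747*r^2 - 37.287*r - 22.3516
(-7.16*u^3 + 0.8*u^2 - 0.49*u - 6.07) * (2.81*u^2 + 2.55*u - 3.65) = -20.1196*u^5 - 16.01*u^4 + 26.7971*u^3 - 21.2262*u^2 - 13.69*u + 22.1555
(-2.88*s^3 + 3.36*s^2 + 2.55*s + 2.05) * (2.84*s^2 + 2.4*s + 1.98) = -8.1792*s^5 + 2.6304*s^4 + 9.6036*s^3 + 18.5948*s^2 + 9.969*s + 4.059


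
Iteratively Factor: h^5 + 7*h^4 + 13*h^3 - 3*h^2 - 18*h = (h + 3)*(h^4 + 4*h^3 + h^2 - 6*h) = h*(h + 3)*(h^3 + 4*h^2 + h - 6) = h*(h - 1)*(h + 3)*(h^2 + 5*h + 6) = h*(h - 1)*(h + 3)^2*(h + 2)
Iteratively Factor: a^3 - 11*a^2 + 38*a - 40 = (a - 5)*(a^2 - 6*a + 8) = (a - 5)*(a - 2)*(a - 4)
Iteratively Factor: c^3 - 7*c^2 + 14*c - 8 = (c - 1)*(c^2 - 6*c + 8) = (c - 2)*(c - 1)*(c - 4)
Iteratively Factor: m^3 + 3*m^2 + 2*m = (m)*(m^2 + 3*m + 2) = m*(m + 1)*(m + 2)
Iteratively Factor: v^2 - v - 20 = (v - 5)*(v + 4)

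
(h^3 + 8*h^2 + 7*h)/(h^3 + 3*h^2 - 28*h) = (h + 1)/(h - 4)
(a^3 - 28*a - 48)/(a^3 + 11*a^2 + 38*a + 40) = (a - 6)/(a + 5)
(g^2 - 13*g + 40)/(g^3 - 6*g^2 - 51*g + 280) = 1/(g + 7)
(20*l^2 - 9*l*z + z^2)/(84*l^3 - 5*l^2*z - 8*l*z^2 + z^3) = (-5*l + z)/(-21*l^2 - 4*l*z + z^2)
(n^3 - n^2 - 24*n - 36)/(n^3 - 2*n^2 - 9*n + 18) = (n^2 - 4*n - 12)/(n^2 - 5*n + 6)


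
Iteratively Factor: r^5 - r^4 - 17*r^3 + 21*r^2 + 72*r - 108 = (r - 2)*(r^4 + r^3 - 15*r^2 - 9*r + 54) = (r - 2)^2*(r^3 + 3*r^2 - 9*r - 27) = (r - 3)*(r - 2)^2*(r^2 + 6*r + 9) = (r - 3)*(r - 2)^2*(r + 3)*(r + 3)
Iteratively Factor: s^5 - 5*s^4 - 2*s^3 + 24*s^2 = (s)*(s^4 - 5*s^3 - 2*s^2 + 24*s) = s^2*(s^3 - 5*s^2 - 2*s + 24) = s^2*(s + 2)*(s^2 - 7*s + 12) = s^2*(s - 3)*(s + 2)*(s - 4)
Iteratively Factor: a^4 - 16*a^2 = (a + 4)*(a^3 - 4*a^2) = (a - 4)*(a + 4)*(a^2) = a*(a - 4)*(a + 4)*(a)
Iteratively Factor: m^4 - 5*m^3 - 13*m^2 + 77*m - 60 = (m - 3)*(m^3 - 2*m^2 - 19*m + 20) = (m - 3)*(m - 1)*(m^2 - m - 20) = (m - 5)*(m - 3)*(m - 1)*(m + 4)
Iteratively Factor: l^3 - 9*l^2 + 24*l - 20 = (l - 2)*(l^2 - 7*l + 10) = (l - 5)*(l - 2)*(l - 2)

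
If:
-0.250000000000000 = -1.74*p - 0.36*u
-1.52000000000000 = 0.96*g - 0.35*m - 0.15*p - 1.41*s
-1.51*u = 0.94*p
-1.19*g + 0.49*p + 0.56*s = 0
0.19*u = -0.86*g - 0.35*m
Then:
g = 1.43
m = -3.45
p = 0.16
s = 2.89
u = -0.10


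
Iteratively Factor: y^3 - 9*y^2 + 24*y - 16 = (y - 1)*(y^2 - 8*y + 16) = (y - 4)*(y - 1)*(y - 4)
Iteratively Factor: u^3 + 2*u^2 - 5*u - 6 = (u - 2)*(u^2 + 4*u + 3) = (u - 2)*(u + 3)*(u + 1)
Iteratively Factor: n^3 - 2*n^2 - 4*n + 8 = (n - 2)*(n^2 - 4) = (n - 2)^2*(n + 2)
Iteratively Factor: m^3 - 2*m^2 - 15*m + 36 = (m + 4)*(m^2 - 6*m + 9) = (m - 3)*(m + 4)*(m - 3)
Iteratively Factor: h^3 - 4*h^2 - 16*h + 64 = (h + 4)*(h^2 - 8*h + 16) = (h - 4)*(h + 4)*(h - 4)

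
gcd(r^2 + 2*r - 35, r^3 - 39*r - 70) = 1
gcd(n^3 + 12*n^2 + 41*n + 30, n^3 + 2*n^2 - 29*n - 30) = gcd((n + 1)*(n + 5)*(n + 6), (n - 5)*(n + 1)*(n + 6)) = n^2 + 7*n + 6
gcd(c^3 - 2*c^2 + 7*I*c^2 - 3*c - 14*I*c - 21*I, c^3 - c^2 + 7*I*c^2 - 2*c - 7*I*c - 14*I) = c^2 + c*(1 + 7*I) + 7*I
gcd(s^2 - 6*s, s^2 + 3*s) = s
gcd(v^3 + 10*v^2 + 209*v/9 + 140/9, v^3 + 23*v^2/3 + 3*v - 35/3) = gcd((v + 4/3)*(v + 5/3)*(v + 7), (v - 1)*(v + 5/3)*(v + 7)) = v^2 + 26*v/3 + 35/3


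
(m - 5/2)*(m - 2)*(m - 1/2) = m^3 - 5*m^2 + 29*m/4 - 5/2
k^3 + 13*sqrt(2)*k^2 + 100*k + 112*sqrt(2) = (k + 2*sqrt(2))*(k + 4*sqrt(2))*(k + 7*sqrt(2))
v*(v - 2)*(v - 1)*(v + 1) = v^4 - 2*v^3 - v^2 + 2*v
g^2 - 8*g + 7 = (g - 7)*(g - 1)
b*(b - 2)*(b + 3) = b^3 + b^2 - 6*b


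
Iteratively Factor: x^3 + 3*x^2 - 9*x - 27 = (x + 3)*(x^2 - 9) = (x - 3)*(x + 3)*(x + 3)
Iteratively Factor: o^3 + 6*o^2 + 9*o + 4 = (o + 1)*(o^2 + 5*o + 4) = (o + 1)^2*(o + 4)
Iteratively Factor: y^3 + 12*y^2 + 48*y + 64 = (y + 4)*(y^2 + 8*y + 16) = (y + 4)^2*(y + 4)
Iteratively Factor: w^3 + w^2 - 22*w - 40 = (w - 5)*(w^2 + 6*w + 8) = (w - 5)*(w + 4)*(w + 2)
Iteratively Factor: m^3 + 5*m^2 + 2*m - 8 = (m + 2)*(m^2 + 3*m - 4) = (m - 1)*(m + 2)*(m + 4)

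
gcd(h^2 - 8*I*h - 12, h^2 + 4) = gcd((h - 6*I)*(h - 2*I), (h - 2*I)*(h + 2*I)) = h - 2*I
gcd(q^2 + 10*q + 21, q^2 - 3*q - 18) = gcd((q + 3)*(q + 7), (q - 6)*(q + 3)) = q + 3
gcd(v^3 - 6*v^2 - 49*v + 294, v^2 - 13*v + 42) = v^2 - 13*v + 42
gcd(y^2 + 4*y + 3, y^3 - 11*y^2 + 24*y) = 1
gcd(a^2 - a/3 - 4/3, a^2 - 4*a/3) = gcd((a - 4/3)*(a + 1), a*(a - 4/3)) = a - 4/3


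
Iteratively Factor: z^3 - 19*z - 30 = (z + 3)*(z^2 - 3*z - 10) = (z - 5)*(z + 3)*(z + 2)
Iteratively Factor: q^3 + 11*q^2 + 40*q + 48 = (q + 4)*(q^2 + 7*q + 12) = (q + 4)^2*(q + 3)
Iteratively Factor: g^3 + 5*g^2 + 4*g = (g + 1)*(g^2 + 4*g) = (g + 1)*(g + 4)*(g)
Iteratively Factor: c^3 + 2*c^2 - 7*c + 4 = (c - 1)*(c^2 + 3*c - 4) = (c - 1)^2*(c + 4)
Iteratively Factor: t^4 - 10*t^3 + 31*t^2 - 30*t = (t)*(t^3 - 10*t^2 + 31*t - 30) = t*(t - 3)*(t^2 - 7*t + 10) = t*(t - 3)*(t - 2)*(t - 5)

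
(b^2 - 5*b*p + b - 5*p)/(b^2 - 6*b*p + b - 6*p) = (-b + 5*p)/(-b + 6*p)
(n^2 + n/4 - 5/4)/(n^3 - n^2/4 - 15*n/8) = 2*(n - 1)/(n*(2*n - 3))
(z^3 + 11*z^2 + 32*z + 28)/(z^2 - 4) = (z^2 + 9*z + 14)/(z - 2)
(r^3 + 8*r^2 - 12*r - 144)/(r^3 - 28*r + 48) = (r + 6)/(r - 2)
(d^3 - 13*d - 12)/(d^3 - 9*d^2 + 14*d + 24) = (d + 3)/(d - 6)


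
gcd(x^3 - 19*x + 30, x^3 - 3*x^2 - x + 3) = x - 3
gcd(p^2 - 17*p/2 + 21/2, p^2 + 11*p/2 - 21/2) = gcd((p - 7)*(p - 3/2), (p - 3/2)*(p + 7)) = p - 3/2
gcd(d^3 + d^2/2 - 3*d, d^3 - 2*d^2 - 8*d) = d^2 + 2*d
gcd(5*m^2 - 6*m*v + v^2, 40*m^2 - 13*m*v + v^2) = -5*m + v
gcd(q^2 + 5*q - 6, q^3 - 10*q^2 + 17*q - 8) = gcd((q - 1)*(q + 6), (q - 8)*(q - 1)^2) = q - 1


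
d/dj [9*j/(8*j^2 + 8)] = 9*(1 - j^2)/(8*(j^4 + 2*j^2 + 1))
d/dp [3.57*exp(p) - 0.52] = 3.57*exp(p)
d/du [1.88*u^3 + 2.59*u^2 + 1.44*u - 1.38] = 5.64*u^2 + 5.18*u + 1.44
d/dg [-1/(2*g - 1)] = 2/(2*g - 1)^2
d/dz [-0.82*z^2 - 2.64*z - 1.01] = -1.64*z - 2.64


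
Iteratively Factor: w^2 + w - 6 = (w + 3)*(w - 2)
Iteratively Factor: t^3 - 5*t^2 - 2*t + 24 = (t + 2)*(t^2 - 7*t + 12) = (t - 4)*(t + 2)*(t - 3)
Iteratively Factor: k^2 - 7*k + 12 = (k - 3)*(k - 4)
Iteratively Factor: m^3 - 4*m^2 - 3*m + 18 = (m - 3)*(m^2 - m - 6) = (m - 3)*(m + 2)*(m - 3)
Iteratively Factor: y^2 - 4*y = (y)*(y - 4)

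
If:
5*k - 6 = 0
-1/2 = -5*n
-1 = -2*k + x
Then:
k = 6/5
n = 1/10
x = 7/5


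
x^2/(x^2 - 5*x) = x/(x - 5)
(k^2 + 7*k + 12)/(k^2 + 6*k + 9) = (k + 4)/(k + 3)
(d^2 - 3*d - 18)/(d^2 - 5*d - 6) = (d + 3)/(d + 1)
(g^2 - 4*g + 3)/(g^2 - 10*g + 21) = (g - 1)/(g - 7)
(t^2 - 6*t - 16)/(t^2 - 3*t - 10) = (t - 8)/(t - 5)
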